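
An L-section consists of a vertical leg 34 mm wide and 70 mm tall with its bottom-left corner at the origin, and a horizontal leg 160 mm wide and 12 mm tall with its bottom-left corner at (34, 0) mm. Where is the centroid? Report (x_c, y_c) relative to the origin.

x_c = 60.31 mm, y_c = 22.05 mm

vertical leg: A = 34 × 70 = 2380.00, centroid at (17.00, 35.00).
horizontal leg: A = 160 × 12 = 1920.00, centroid at (114.00, 6.00).
ΣA = 4300.00 mm²
ΣAx_c = (2380.00)(17.00) + (1920.00)(114.00) = 259340.00 mm³
ΣAy_c = (2380.00)(35.00) + (1920.00)(6.00) = 94820.00 mm³
x_c = 259340.00 / 4300.00 = 60.31 mm
y_c = 94820.00 / 4300.00 = 22.05 mm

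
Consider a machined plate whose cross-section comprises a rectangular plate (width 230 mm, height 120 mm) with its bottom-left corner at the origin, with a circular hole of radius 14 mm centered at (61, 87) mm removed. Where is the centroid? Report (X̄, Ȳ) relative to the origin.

plate: A = 230 × 120 = 27600.00, centroid at (115.00, 60.00).
hole: A = −π·14² = -615.75, centroid at (61.00, 87.00).
ΣA = 26984.25 mm²
ΣAX̄ = (27600.00)(115.00) + (-615.75)(61.00) = 3136439.12 mm³
ΣAȲ = (27600.00)(60.00) + (-615.75)(87.00) = 1602429.56 mm³
X̄ = 3136439.12 / 26984.25 = 116.23 mm
Ȳ = 1602429.56 / 26984.25 = 59.38 mm

X̄ = 116.23 mm, Ȳ = 59.38 mm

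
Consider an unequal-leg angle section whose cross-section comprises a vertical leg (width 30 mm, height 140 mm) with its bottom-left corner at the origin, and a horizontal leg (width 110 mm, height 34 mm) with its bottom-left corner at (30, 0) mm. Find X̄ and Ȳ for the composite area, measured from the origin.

vertical leg: A = 30 × 140 = 4200.00, centroid at (15.00, 70.00).
horizontal leg: A = 110 × 34 = 3740.00, centroid at (85.00, 17.00).
ΣA = 7940.00 mm², ΣAX̄ = 380900.00 mm³, ΣAȲ = 357580.00 mm³.
X̄ = 380900.00/7940.00 = 47.97 mm; Ȳ = 357580.00/7940.00 = 45.04 mm.

X̄ = 47.97 mm, Ȳ = 45.04 mm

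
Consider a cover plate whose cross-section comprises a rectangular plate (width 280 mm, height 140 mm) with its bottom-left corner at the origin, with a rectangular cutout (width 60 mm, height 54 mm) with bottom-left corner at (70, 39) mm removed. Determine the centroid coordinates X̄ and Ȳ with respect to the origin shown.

Part | A | x̄ᵢ | ȳᵢ | A·x̄ᵢ | A·ȳᵢ
plate | 39200.00 | 140.00 | 70.00 | 5488000.00 | 2744000.00
hole | -3240.00 | 100.00 | 66.00 | -324000.00 | -213840.00
Σ | 35960.00 |  |  | 5164000.00 | 2530160.00
X̄ = 5164000.00 / 35960.00 = 143.60 mm
Ȳ = 2530160.00 / 35960.00 = 70.36 mm

X̄ = 143.60 mm, Ȳ = 70.36 mm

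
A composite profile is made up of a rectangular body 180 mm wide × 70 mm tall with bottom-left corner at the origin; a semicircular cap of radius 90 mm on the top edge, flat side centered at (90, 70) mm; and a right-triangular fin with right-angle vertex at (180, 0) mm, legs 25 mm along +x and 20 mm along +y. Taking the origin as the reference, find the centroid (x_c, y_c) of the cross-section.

rectangular body: A = 180 × 70 = 12600.00, centroid at (90.00, 35.00).
semicircular top: A = ½π·90² = 12723.45, centroid at (90.00, 108.20).
triangular fin: A = ½·25·20 = 250.00, centroid at (188.33, 6.67).
ΣA = 25573.45 mm²
ΣAx_c = (12600.00)(90.00) + (12723.45)(90.00) + (250.00)(188.33) = 2326193.86 mm³
ΣAy_c = (12600.00)(35.00) + (12723.45)(108.20) + (250.00)(6.67) = 1819308.18 mm³
x_c = 2326193.86 / 25573.45 = 90.96 mm
y_c = 1819308.18 / 25573.45 = 71.14 mm

x_c = 90.96 mm, y_c = 71.14 mm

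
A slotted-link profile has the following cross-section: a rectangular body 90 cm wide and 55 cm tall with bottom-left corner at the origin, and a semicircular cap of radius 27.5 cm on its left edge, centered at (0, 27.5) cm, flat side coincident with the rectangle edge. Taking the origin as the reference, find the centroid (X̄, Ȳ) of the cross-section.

Part | A | x̄ᵢ | ȳᵢ | A·x̄ᵢ | A·ȳᵢ
rectangular body | 4950.00 | 45.00 | 27.50 | 222750.00 | 136125.00
semicircular end | 1187.91 | -11.67 | 27.50 | -13864.58 | 32667.65
Σ | 6137.91 |  |  | 208885.42 | 168792.65
X̄ = 208885.42 / 6137.91 = 34.03 cm
Ȳ = 168792.65 / 6137.91 = 27.50 cm

X̄ = 34.03 cm, Ȳ = 27.50 cm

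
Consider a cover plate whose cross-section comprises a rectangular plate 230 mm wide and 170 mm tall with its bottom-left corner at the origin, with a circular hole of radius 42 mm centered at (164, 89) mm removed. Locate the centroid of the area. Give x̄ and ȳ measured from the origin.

plate: A = 230 × 170 = 39100.00, centroid at (115.00, 85.00).
hole: A = −π·42² = -5541.77, centroid at (164.00, 89.00).
ΣA = 33558.23 mm², ΣAx̄ = 3587649.81 mm³, ΣAȳ = 2830282.52 mm³.
x̄ = 3587649.81/33558.23 = 106.91 mm; ȳ = 2830282.52/33558.23 = 84.34 mm.

x̄ = 106.91 mm, ȳ = 84.34 mm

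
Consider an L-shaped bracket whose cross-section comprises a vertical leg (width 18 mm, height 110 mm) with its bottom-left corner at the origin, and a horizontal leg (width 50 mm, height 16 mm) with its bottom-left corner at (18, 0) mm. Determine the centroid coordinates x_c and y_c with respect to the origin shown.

vertical leg: A = 18 × 110 = 1980.00, centroid at (9.00, 55.00).
horizontal leg: A = 50 × 16 = 800.00, centroid at (43.00, 8.00).
ΣA = 2780.00 mm²
ΣAx_c = (1980.00)(9.00) + (800.00)(43.00) = 52220.00 mm³
ΣAy_c = (1980.00)(55.00) + (800.00)(8.00) = 115300.00 mm³
x_c = 52220.00 / 2780.00 = 18.78 mm
y_c = 115300.00 / 2780.00 = 41.47 mm

x_c = 18.78 mm, y_c = 41.47 mm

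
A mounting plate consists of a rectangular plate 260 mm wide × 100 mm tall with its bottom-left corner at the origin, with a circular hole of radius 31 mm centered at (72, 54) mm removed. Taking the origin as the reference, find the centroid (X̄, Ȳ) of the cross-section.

plate: A = 260 × 100 = 26000.00, centroid at (130.00, 50.00).
hole: A = −π·31² = -3019.07, centroid at (72.00, 54.00).
ΣA = 22980.93 mm²
ΣAX̄ = (26000.00)(130.00) + (-3019.07)(72.00) = 3162626.92 mm³
ΣAȲ = (26000.00)(50.00) + (-3019.07)(54.00) = 1136970.19 mm³
X̄ = 3162626.92 / 22980.93 = 137.62 mm
Ȳ = 1136970.19 / 22980.93 = 49.47 mm

X̄ = 137.62 mm, Ȳ = 49.47 mm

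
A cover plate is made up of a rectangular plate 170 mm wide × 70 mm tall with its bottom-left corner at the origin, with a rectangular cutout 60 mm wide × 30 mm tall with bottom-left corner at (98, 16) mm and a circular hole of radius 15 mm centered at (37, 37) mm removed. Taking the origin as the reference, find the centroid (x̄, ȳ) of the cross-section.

x̄ = 80.37 mm, ȳ = 35.62 mm

plate: A = 170 × 70 = 11900.00, centroid at (85.00, 35.00).
hole 1: A = −(60 × 30) = -1800.00, centroid at (128.00, 31.00).
hole 2: A = −π·15² = -706.86, centroid at (37.00, 37.00).
ΣA = 9393.14 mm², ΣAx̄ = 754946.24 mm³, ΣAȳ = 334546.24 mm³.
x̄ = 754946.24/9393.14 = 80.37 mm; ȳ = 334546.24/9393.14 = 35.62 mm.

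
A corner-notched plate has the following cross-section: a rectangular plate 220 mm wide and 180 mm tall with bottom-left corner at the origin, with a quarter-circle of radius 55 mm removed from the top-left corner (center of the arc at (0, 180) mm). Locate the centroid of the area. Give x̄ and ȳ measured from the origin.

x̄ = 115.53 mm, ȳ = 85.75 mm

plate: A = 220 × 180 = 39600.00, centroid at (110.00, 90.00).
removed quarter-circle: A = −¼π·55² = -2375.83, centroid at (23.34, 156.66).
ΣA = 37224.17 mm², ΣAx̄ = 4300541.67 mm³, ΣAȳ = 3191809.03 mm³.
x̄ = 4300541.67/37224.17 = 115.53 mm; ȳ = 3191809.03/37224.17 = 85.75 mm.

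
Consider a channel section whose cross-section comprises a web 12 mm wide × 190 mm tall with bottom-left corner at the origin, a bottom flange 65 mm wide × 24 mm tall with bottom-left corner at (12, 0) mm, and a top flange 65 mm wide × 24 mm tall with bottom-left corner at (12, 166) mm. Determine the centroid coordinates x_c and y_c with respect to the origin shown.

x_c = 28.24 mm, y_c = 95.00 mm

web: A = 12 × 190 = 2280.00, centroid at (6.00, 95.00).
bottom flange: A = 65 × 24 = 1560.00, centroid at (44.50, 12.00).
top flange: A = 65 × 24 = 1560.00, centroid at (44.50, 178.00).
ΣA = 5400.00 mm²
ΣAx_c = (2280.00)(6.00) + (1560.00)(44.50) + (1560.00)(44.50) = 152520.00 mm³
ΣAy_c = (2280.00)(95.00) + (1560.00)(12.00) + (1560.00)(178.00) = 513000.00 mm³
x_c = 152520.00 / 5400.00 = 28.24 mm
y_c = 513000.00 / 5400.00 = 95.00 mm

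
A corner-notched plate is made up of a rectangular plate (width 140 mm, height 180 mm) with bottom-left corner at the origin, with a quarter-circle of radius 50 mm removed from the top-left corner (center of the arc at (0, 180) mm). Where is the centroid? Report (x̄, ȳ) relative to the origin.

x̄ = 74.12 mm, ȳ = 84.19 mm

plate: A = 140 × 180 = 25200.00, centroid at (70.00, 90.00).
removed quarter-circle: A = −¼π·50² = -1963.50, centroid at (21.22, 158.78).
ΣA = 23236.50 mm², ΣAx̄ = 1722333.33 mm³, ΣAȳ = 1956237.49 mm³.
x̄ = 1722333.33/23236.50 = 74.12 mm; ȳ = 1956237.49/23236.50 = 84.19 mm.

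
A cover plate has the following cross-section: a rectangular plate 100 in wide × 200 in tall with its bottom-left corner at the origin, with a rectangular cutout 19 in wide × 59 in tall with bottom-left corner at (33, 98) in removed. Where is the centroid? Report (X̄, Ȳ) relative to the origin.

plate: A = 100 × 200 = 20000.00, centroid at (50.00, 100.00).
hole: A = −(19 × 59) = -1121.00, centroid at (42.50, 127.50).
ΣA = 18879.00 in²
ΣAX̄ = (20000.00)(50.00) + (-1121.00)(42.50) = 952357.50 in³
ΣAȲ = (20000.00)(100.00) + (-1121.00)(127.50) = 1857072.50 in³
X̄ = 952357.50 / 18879.00 = 50.45 in
Ȳ = 1857072.50 / 18879.00 = 98.37 in

X̄ = 50.45 in, Ȳ = 98.37 in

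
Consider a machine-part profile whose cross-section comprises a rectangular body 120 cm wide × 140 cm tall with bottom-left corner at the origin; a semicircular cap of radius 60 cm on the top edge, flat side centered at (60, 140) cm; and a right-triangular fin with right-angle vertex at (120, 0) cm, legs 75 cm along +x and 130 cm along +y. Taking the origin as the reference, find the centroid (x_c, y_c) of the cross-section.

x_c = 75.16 cm, y_c = 85.00 cm

rectangular body: A = 120 × 140 = 16800.00, centroid at (60.00, 70.00).
semicircular top: A = ½π·60² = 5654.87, centroid at (60.00, 165.46).
triangular fin: A = ½·75·130 = 4875.00, centroid at (145.00, 43.33).
ΣA = 27329.87 cm², ΣAx_c = 2054167.01 cm³, ΣAy_c = 2322931.35 cm³.
x_c = 2054167.01/27329.87 = 75.16 cm; y_c = 2322931.35/27329.87 = 85.00 cm.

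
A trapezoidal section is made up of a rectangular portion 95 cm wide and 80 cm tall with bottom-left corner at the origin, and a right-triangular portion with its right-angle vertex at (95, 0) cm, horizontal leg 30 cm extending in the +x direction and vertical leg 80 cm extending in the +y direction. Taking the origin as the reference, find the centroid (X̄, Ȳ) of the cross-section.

X̄ = 55.34 cm, Ȳ = 38.18 cm

rectangular portion: A = 95 × 80 = 7600.00, centroid at (47.50, 40.00).
triangular portion: A = ½·30·80 = 1200.00, centroid at (105.00, 26.67).
ΣA = 8800.00 cm²
ΣAX̄ = (7600.00)(47.50) + (1200.00)(105.00) = 487000.00 cm³
ΣAȲ = (7600.00)(40.00) + (1200.00)(26.67) = 336000.00 cm³
X̄ = 487000.00 / 8800.00 = 55.34 cm
Ȳ = 336000.00 / 8800.00 = 38.18 cm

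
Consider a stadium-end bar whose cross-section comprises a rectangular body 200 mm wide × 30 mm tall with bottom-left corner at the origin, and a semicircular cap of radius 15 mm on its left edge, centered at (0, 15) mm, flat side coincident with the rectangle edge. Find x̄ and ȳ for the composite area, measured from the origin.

x̄ = 94.08 mm, ȳ = 15.00 mm

Part | A | x̄ᵢ | ȳᵢ | A·x̄ᵢ | A·ȳᵢ
rectangular body | 6000.00 | 100.00 | 15.00 | 600000.00 | 90000.00
semicircular end | 353.43 | -6.37 | 15.00 | -2250.00 | 5301.44
Σ | 6353.43 |  |  | 597750.00 | 95301.44
x̄ = 597750.00 / 6353.43 = 94.08 mm
ȳ = 95301.44 / 6353.43 = 15.00 mm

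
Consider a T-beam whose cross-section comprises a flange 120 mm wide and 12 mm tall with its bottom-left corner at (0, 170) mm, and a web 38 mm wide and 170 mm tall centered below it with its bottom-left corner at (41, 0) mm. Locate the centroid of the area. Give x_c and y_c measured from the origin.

web: A = 38 × 170 = 6460.00, centroid at (60.00, 85.00).
flange: A = 120 × 12 = 1440.00, centroid at (60.00, 176.00).
ΣA = 7900.00 mm²
ΣAx_c = (6460.00)(60.00) + (1440.00)(60.00) = 474000.00 mm³
ΣAy_c = (6460.00)(85.00) + (1440.00)(176.00) = 802540.00 mm³
x_c = 474000.00 / 7900.00 = 60.00 mm
y_c = 802540.00 / 7900.00 = 101.59 mm

x_c = 60.00 mm, y_c = 101.59 mm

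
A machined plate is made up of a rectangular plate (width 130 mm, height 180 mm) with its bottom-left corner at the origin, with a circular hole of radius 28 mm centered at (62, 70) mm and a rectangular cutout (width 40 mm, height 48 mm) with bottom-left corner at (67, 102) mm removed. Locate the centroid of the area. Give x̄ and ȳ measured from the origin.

Part | A | x̄ᵢ | ȳᵢ | A·x̄ᵢ | A·ȳᵢ
plate | 23400.00 | 65.00 | 90.00 | 1521000.00 | 2106000.00
hole 1 | -2463.01 | 62.00 | 70.00 | -152706.54 | -172410.60
hole 2 | -1920.00 | 87.00 | 126.00 | -167040.00 | -241920.00
Σ | 19016.99 |  |  | 1201253.46 | 1691669.40
x̄ = 1201253.46 / 19016.99 = 63.17 mm
ȳ = 1691669.40 / 19016.99 = 88.96 mm

x̄ = 63.17 mm, ȳ = 88.96 mm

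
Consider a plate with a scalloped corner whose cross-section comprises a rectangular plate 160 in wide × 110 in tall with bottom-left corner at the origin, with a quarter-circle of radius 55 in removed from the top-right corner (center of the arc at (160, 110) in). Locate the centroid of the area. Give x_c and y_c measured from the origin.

x_c = 71.16 in, y_c = 50.06 in

Part | A | x̄ᵢ | ȳᵢ | A·x̄ᵢ | A·ȳᵢ
plate | 17600.00 | 80.00 | 55.00 | 1408000.00 | 968000.00
removed quarter-circle | -2375.83 | 136.66 | 86.66 | -324674.38 | -205882.91
Σ | 15224.17 |  |  | 1083325.62 | 762117.09
x_c = 1083325.62 / 15224.17 = 71.16 in
y_c = 762117.09 / 15224.17 = 50.06 in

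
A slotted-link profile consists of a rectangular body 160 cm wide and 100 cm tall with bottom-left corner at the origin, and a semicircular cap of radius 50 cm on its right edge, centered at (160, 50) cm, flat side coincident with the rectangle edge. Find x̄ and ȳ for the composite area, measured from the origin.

x̄ = 99.95 cm, ȳ = 50.00 cm

Part | A | x̄ᵢ | ȳᵢ | A·x̄ᵢ | A·ȳᵢ
rectangular body | 16000.00 | 80.00 | 50.00 | 1280000.00 | 800000.00
semicircular end | 3926.99 | 181.22 | 50.00 | 711651.86 | 196349.54
Σ | 19926.99 |  |  | 1991651.86 | 996349.54
x̄ = 1991651.86 / 19926.99 = 99.95 cm
ȳ = 996349.54 / 19926.99 = 50.00 cm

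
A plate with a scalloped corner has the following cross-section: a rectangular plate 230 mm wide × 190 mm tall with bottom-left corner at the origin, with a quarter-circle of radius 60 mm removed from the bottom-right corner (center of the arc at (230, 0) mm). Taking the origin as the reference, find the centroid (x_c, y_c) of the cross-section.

x_c = 108.81 mm, y_c = 99.81 mm

Part | A | x̄ᵢ | ȳᵢ | A·x̄ᵢ | A·ȳᵢ
plate | 43700.00 | 115.00 | 95.00 | 5025500.00 | 4151500.00
removed quarter-circle | -2827.43 | 204.54 | 25.46 | -578309.68 | -72000.00
Σ | 40872.57 |  |  | 4447190.32 | 4079500.00
x_c = 4447190.32 / 40872.57 = 108.81 mm
y_c = 4079500.00 / 40872.57 = 99.81 mm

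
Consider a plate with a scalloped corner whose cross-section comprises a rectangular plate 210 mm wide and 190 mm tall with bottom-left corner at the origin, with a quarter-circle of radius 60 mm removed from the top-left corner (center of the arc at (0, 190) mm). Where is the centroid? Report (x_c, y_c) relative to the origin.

x_c = 111.07 mm, y_c = 89.70 mm

Part | A | x̄ᵢ | ȳᵢ | A·x̄ᵢ | A·ȳᵢ
plate | 39900.00 | 105.00 | 95.00 | 4189500.00 | 3790500.00
removed quarter-circle | -2827.43 | 25.46 | 164.54 | -72000.00 | -465212.34
Σ | 37072.57 |  |  | 4117500.00 | 3325287.66
x_c = 4117500.00 / 37072.57 = 111.07 mm
y_c = 3325287.66 / 37072.57 = 89.70 mm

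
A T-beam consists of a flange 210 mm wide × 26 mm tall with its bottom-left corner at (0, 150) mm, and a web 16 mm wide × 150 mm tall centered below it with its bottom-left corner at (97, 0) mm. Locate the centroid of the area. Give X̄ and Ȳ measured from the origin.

Part | A | x̄ᵢ | ȳᵢ | A·x̄ᵢ | A·ȳᵢ
web | 2400.00 | 105.00 | 75.00 | 252000.00 | 180000.00
flange | 5460.00 | 105.00 | 163.00 | 573300.00 | 889980.00
Σ | 7860.00 |  |  | 825300.00 | 1069980.00
X̄ = 825300.00 / 7860.00 = 105.00 mm
Ȳ = 1069980.00 / 7860.00 = 136.13 mm

X̄ = 105.00 mm, Ȳ = 136.13 mm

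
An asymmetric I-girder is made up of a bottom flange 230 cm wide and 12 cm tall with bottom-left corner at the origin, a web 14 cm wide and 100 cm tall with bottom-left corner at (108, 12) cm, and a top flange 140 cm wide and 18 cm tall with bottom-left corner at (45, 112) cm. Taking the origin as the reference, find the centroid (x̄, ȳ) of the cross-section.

x̄ = 115.00 cm, ȳ = 61.12 cm

bottom flange: A = 230 × 12 = 2760.00, centroid at (115.00, 6.00).
web: A = 14 × 100 = 1400.00, centroid at (115.00, 62.00).
top flange: A = 140 × 18 = 2520.00, centroid at (115.00, 121.00).
ΣA = 6680.00 cm², ΣAx̄ = 768200.00 cm³, ΣAȳ = 408280.00 cm³.
x̄ = 768200.00/6680.00 = 115.00 cm; ȳ = 408280.00/6680.00 = 61.12 cm.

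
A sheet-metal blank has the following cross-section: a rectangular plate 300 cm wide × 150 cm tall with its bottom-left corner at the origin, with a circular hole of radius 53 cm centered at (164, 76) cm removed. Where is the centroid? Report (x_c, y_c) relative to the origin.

x_c = 146.58 cm, y_c = 74.76 cm

plate: A = 300 × 150 = 45000.00, centroid at (150.00, 75.00).
hole: A = −π·53² = -8824.73, centroid at (164.00, 76.00).
ΣA = 36175.27 cm²
ΣAx_c = (45000.00)(150.00) + (-8824.73)(164.00) = 5302743.66 cm³
ΣAy_c = (45000.00)(75.00) + (-8824.73)(76.00) = 2704320.23 cm³
x_c = 5302743.66 / 36175.27 = 146.58 cm
y_c = 2704320.23 / 36175.27 = 74.76 cm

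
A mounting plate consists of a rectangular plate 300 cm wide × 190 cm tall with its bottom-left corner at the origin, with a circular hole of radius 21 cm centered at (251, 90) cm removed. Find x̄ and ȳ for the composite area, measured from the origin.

x̄ = 147.48 cm, ȳ = 95.12 cm

plate: A = 300 × 190 = 57000.00, centroid at (150.00, 95.00).
hole: A = −π·21² = -1385.44, centroid at (251.00, 90.00).
ΣA = 55614.56 cm², ΣAx̄ = 8202253.97 cm³, ΣAȳ = 5290310.19 cm³.
x̄ = 8202253.97/55614.56 = 147.48 cm; ȳ = 5290310.19/55614.56 = 95.12 cm.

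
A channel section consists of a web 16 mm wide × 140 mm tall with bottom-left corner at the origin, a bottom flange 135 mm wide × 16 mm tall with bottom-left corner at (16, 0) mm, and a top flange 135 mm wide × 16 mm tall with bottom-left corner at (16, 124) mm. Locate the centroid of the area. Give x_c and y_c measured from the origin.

x_c = 57.72 mm, y_c = 70.00 mm

web: A = 16 × 140 = 2240.00, centroid at (8.00, 70.00).
bottom flange: A = 135 × 16 = 2160.00, centroid at (83.50, 8.00).
top flange: A = 135 × 16 = 2160.00, centroid at (83.50, 132.00).
ΣA = 6560.00 mm², ΣAx_c = 378640.00 mm³, ΣAy_c = 459200.00 mm³.
x_c = 378640.00/6560.00 = 57.72 mm; y_c = 459200.00/6560.00 = 70.00 mm.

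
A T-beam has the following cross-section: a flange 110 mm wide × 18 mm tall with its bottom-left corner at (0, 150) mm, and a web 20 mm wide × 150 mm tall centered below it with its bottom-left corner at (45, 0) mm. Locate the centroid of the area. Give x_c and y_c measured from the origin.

web: A = 20 × 150 = 3000.00, centroid at (55.00, 75.00).
flange: A = 110 × 18 = 1980.00, centroid at (55.00, 159.00).
ΣA = 4980.00 mm², ΣAx_c = 273900.00 mm³, ΣAy_c = 539820.00 mm³.
x_c = 273900.00/4980.00 = 55.00 mm; y_c = 539820.00/4980.00 = 108.40 mm.

x_c = 55.00 mm, y_c = 108.40 mm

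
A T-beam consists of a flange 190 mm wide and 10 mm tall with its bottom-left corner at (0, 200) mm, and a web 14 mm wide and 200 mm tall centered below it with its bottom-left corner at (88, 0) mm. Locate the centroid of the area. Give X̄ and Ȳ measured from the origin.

Part | A | x̄ᵢ | ȳᵢ | A·x̄ᵢ | A·ȳᵢ
web | 2800.00 | 95.00 | 100.00 | 266000.00 | 280000.00
flange | 1900.00 | 95.00 | 205.00 | 180500.00 | 389500.00
Σ | 4700.00 |  |  | 446500.00 | 669500.00
X̄ = 446500.00 / 4700.00 = 95.00 mm
Ȳ = 669500.00 / 4700.00 = 142.45 mm

X̄ = 95.00 mm, Ȳ = 142.45 mm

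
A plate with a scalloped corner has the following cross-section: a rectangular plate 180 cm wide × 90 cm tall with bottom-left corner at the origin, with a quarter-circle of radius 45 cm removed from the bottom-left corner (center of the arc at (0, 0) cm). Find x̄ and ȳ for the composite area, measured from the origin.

Part | A | x̄ᵢ | ȳᵢ | A·x̄ᵢ | A·ȳᵢ
plate | 16200.00 | 90.00 | 45.00 | 1458000.00 | 729000.00
removed quarter-circle | -1590.43 | 19.10 | 19.10 | -30375.00 | -30375.00
Σ | 14609.57 |  |  | 1427625.00 | 698625.00
x̄ = 1427625.00 / 14609.57 = 97.72 cm
ȳ = 698625.00 / 14609.57 = 47.82 cm

x̄ = 97.72 cm, ȳ = 47.82 cm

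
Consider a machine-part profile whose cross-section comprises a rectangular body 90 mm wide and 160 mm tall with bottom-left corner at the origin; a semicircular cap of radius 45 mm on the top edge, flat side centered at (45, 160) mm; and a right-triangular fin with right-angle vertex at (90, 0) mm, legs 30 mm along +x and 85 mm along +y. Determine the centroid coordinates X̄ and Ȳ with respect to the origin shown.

rectangular body: A = 90 × 160 = 14400.00, centroid at (45.00, 80.00).
semicircular top: A = ½π·45² = 3180.86, centroid at (45.00, 179.10).
triangular fin: A = ½·30·85 = 1275.00, centroid at (100.00, 28.33).
ΣA = 18855.86 mm²
ΣAX̄ = (14400.00)(45.00) + (3180.86)(45.00) + (1275.00)(100.00) = 918638.82 mm³
ΣAȲ = (14400.00)(80.00) + (3180.86)(179.10) + (1275.00)(28.33) = 1757813.01 mm³
X̄ = 918638.82 / 18855.86 = 48.72 mm
Ȳ = 1757813.01 / 18855.86 = 93.22 mm

X̄ = 48.72 mm, Ȳ = 93.22 mm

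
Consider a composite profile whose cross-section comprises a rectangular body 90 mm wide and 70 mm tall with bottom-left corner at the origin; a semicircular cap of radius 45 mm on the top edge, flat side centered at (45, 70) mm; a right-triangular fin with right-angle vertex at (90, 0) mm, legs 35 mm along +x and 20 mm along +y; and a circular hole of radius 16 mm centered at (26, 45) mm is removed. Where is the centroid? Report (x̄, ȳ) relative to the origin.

x̄ = 48.89 mm, ȳ = 52.07 mm

Part | A | x̄ᵢ | ȳᵢ | A·x̄ᵢ | A·ȳᵢ
rectangular body | 6300.00 | 45.00 | 35.00 | 283500.00 | 220500.00
semicircular top | 3180.86 | 45.00 | 89.10 | 143138.82 | 283410.38
triangular fin | 350.00 | 101.67 | 6.67 | 35583.33 | 2333.33
hole | -804.25 | 26.00 | 45.00 | -20910.44 | -36191.15
Σ | 9026.61 |  |  | 441311.71 | 470052.57
x̄ = 441311.71 / 9026.61 = 48.89 mm
ȳ = 470052.57 / 9026.61 = 52.07 mm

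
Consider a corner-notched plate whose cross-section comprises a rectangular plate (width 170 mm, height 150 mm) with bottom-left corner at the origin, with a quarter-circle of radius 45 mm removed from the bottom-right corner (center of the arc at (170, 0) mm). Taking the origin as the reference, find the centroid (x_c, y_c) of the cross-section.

x_c = 80.62 mm, y_c = 78.72 mm

plate: A = 170 × 150 = 25500.00, centroid at (85.00, 75.00).
removed quarter-circle: A = −¼π·45² = -1590.43, centroid at (150.90, 19.10).
ΣA = 23909.57 mm², ΣAx_c = 1927501.68 mm³, ΣAy_c = 1882125.00 mm³.
x_c = 1927501.68/23909.57 = 80.62 mm; y_c = 1882125.00/23909.57 = 78.72 mm.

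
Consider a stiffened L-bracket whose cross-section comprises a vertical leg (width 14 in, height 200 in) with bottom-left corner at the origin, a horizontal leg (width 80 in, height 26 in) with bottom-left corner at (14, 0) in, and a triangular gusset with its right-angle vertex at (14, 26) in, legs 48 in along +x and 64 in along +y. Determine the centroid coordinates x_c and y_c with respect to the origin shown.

x_c = 27.74 in, y_c = 59.19 in

vertical leg: A = 14 × 200 = 2800.00, centroid at (7.00, 100.00).
horizontal leg: A = 80 × 26 = 2080.00, centroid at (54.00, 13.00).
gusset: A = ½·48·64 = 1536.00, centroid at (30.00, 47.33).
ΣA = 6416.00 in²
ΣAx_c = (2800.00)(7.00) + (2080.00)(54.00) + (1536.00)(30.00) = 178000.00 in³
ΣAy_c = (2800.00)(100.00) + (2080.00)(13.00) + (1536.00)(47.33) = 379744.00 in³
x_c = 178000.00 / 6416.00 = 27.74 in
y_c = 379744.00 / 6416.00 = 59.19 in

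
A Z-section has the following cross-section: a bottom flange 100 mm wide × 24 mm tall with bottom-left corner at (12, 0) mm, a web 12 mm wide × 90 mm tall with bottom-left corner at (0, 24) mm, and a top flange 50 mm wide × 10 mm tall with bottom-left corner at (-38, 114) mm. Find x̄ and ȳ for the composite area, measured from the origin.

x̄ = 37.38 mm, ȳ = 40.91 mm

bottom flange: A = 100 × 24 = 2400.00, centroid at (62.00, 12.00).
web: A = 12 × 90 = 1080.00, centroid at (6.00, 69.00).
top flange: A = 50 × 10 = 500.00, centroid at (-13.00, 119.00).
ΣA = 3980.00 mm², ΣAx̄ = 148780.00 mm³, ΣAȳ = 162820.00 mm³.
x̄ = 148780.00/3980.00 = 37.38 mm; ȳ = 162820.00/3980.00 = 40.91 mm.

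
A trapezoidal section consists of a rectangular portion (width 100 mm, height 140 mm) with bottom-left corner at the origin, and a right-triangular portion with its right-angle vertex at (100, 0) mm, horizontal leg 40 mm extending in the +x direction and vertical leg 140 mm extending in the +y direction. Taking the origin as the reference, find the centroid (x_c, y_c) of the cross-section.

rectangular portion: A = 100 × 140 = 14000.00, centroid at (50.00, 70.00).
triangular portion: A = ½·40·140 = 2800.00, centroid at (113.33, 46.67).
ΣA = 16800.00 mm²
ΣAx_c = (14000.00)(50.00) + (2800.00)(113.33) = 1017333.33 mm³
ΣAy_c = (14000.00)(70.00) + (2800.00)(46.67) = 1110666.67 mm³
x_c = 1017333.33 / 16800.00 = 60.56 mm
y_c = 1110666.67 / 16800.00 = 66.11 mm

x_c = 60.56 mm, y_c = 66.11 mm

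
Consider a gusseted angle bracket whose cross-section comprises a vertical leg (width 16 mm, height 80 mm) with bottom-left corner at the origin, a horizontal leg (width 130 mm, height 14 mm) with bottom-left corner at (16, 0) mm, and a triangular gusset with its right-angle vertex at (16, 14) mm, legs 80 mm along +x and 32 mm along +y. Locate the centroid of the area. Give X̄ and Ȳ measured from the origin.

X̄ = 48.46 mm, Ȳ = 21.81 mm

vertical leg: A = 16 × 80 = 1280.00, centroid at (8.00, 40.00).
horizontal leg: A = 130 × 14 = 1820.00, centroid at (81.00, 7.00).
gusset: A = ½·80·32 = 1280.00, centroid at (42.67, 24.67).
ΣA = 4380.00 mm²
ΣAX̄ = (1280.00)(8.00) + (1820.00)(81.00) + (1280.00)(42.67) = 212273.33 mm³
ΣAȲ = (1280.00)(40.00) + (1820.00)(7.00) + (1280.00)(24.67) = 95513.33 mm³
X̄ = 212273.33 / 4380.00 = 48.46 mm
Ȳ = 95513.33 / 4380.00 = 21.81 mm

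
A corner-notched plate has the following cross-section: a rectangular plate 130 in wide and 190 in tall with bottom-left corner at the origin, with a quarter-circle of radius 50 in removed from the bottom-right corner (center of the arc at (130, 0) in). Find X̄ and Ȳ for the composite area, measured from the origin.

plate: A = 130 × 190 = 24700.00, centroid at (65.00, 95.00).
removed quarter-circle: A = −¼π·50² = -1963.50, centroid at (108.78, 21.22).
ΣA = 22736.50 in²
ΣAX̄ = (24700.00)(65.00) + (-1963.50)(108.78) = 1391912.26 in³
ΣAȲ = (24700.00)(95.00) + (-1963.50)(21.22) = 2304833.33 in³
X̄ = 1391912.26 / 22736.50 = 61.22 in
Ȳ = 2304833.33 / 22736.50 = 101.37 in

X̄ = 61.22 in, Ȳ = 101.37 in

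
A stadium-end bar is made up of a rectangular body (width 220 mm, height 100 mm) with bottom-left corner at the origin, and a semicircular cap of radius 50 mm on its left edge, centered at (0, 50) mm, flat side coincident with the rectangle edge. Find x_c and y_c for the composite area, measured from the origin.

x_c = 90.12 mm, y_c = 50.00 mm

rectangular body: A = 220 × 100 = 22000.00, centroid at (110.00, 50.00).
semicircular end: A = ½π·50² = 3926.99, centroid at (-21.22, 50.00).
ΣA = 25926.99 mm², ΣAx_c = 2336666.67 mm³, ΣAy_c = 1296349.54 mm³.
x_c = 2336666.67/25926.99 = 90.12 mm; y_c = 1296349.54/25926.99 = 50.00 mm.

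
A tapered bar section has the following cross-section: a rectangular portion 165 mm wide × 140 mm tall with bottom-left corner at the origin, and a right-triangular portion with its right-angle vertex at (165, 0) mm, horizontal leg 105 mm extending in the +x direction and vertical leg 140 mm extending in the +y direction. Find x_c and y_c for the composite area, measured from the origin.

rectangular portion: A = 165 × 140 = 23100.00, centroid at (82.50, 70.00).
triangular portion: A = ½·105·140 = 7350.00, centroid at (200.00, 46.67).
ΣA = 30450.00 mm², ΣAx_c = 3375750.00 mm³, ΣAy_c = 1960000.00 mm³.
x_c = 3375750.00/30450.00 = 110.86 mm; y_c = 1960000.00/30450.00 = 64.37 mm.

x_c = 110.86 mm, y_c = 64.37 mm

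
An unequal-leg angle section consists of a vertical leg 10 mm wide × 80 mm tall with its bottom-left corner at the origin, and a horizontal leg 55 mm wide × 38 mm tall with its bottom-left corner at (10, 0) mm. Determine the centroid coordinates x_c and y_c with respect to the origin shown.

x_c = 28.50 mm, y_c = 24.81 mm

vertical leg: A = 10 × 80 = 800.00, centroid at (5.00, 40.00).
horizontal leg: A = 55 × 38 = 2090.00, centroid at (37.50, 19.00).
ΣA = 2890.00 mm², ΣAx_c = 82375.00 mm³, ΣAy_c = 71710.00 mm³.
x_c = 82375.00/2890.00 = 28.50 mm; y_c = 71710.00/2890.00 = 24.81 mm.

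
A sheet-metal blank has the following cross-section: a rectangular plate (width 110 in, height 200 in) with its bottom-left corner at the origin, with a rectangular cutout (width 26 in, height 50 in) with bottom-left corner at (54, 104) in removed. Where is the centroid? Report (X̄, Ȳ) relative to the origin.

X̄ = 54.25 in, Ȳ = 98.18 in

plate: A = 110 × 200 = 22000.00, centroid at (55.00, 100.00).
hole: A = −(26 × 50) = -1300.00, centroid at (67.00, 129.00).
ΣA = 20700.00 in², ΣAX̄ = 1122900.00 in³, ΣAȲ = 2032300.00 in³.
X̄ = 1122900.00/20700.00 = 54.25 in; Ȳ = 2032300.00/20700.00 = 98.18 in.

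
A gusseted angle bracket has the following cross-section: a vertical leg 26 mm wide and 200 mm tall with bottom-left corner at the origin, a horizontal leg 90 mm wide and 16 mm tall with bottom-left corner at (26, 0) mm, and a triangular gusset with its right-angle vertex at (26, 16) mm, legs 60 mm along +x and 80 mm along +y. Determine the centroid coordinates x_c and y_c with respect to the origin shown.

vertical leg: A = 26 × 200 = 5200.00, centroid at (13.00, 100.00).
horizontal leg: A = 90 × 16 = 1440.00, centroid at (71.00, 8.00).
gusset: A = ½·60·80 = 2400.00, centroid at (46.00, 42.67).
ΣA = 9040.00 mm², ΣAx_c = 280240.00 mm³, ΣAy_c = 633920.00 mm³.
x_c = 280240.00/9040.00 = 31.00 mm; y_c = 633920.00/9040.00 = 70.12 mm.

x_c = 31.00 mm, y_c = 70.12 mm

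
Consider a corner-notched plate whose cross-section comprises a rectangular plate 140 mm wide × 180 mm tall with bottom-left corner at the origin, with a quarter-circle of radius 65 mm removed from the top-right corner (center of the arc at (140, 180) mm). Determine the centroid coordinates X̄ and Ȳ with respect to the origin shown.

X̄ = 63.57 mm, Ȳ = 80.54 mm

Part | A | x̄ᵢ | ȳᵢ | A·x̄ᵢ | A·ȳᵢ
plate | 25200.00 | 70.00 | 90.00 | 1764000.00 | 2268000.00
removed quarter-circle | -3318.31 | 112.41 | 152.41 | -373021.35 | -505753.64
Σ | 21881.69 |  |  | 1390978.65 | 1762246.36
X̄ = 1390978.65 / 21881.69 = 63.57 mm
Ȳ = 1762246.36 / 21881.69 = 80.54 mm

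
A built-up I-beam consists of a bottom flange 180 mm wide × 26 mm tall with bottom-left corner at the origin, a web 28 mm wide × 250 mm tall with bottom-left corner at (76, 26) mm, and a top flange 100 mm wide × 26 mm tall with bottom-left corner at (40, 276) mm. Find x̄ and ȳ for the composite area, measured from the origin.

bottom flange: A = 180 × 26 = 4680.00, centroid at (90.00, 13.00).
web: A = 28 × 250 = 7000.00, centroid at (90.00, 151.00).
top flange: A = 100 × 26 = 2600.00, centroid at (90.00, 289.00).
ΣA = 14280.00 mm², ΣAx̄ = 1285200.00 mm³, ΣAȳ = 1869240.00 mm³.
x̄ = 1285200.00/14280.00 = 90.00 mm; ȳ = 1869240.00/14280.00 = 130.90 mm.

x̄ = 90.00 mm, ȳ = 130.90 mm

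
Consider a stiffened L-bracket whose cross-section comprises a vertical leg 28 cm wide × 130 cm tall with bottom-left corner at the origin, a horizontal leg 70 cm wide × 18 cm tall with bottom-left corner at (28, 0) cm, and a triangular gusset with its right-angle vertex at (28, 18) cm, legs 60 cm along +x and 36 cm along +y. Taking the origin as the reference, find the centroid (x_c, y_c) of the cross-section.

x_c = 30.46 cm, y_c = 46.88 cm

vertical leg: A = 28 × 130 = 3640.00, centroid at (14.00, 65.00).
horizontal leg: A = 70 × 18 = 1260.00, centroid at (63.00, 9.00).
gusset: A = ½·60·36 = 1080.00, centroid at (48.00, 30.00).
ΣA = 5980.00 cm²
ΣAx_c = (3640.00)(14.00) + (1260.00)(63.00) + (1080.00)(48.00) = 182180.00 cm³
ΣAy_c = (3640.00)(65.00) + (1260.00)(9.00) + (1080.00)(30.00) = 280340.00 cm³
x_c = 182180.00 / 5980.00 = 30.46 cm
y_c = 280340.00 / 5980.00 = 46.88 cm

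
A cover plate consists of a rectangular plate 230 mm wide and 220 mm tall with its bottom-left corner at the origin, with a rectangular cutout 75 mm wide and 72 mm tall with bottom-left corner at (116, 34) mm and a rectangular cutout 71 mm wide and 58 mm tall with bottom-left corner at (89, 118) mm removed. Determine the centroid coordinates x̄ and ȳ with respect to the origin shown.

plate: A = 230 × 220 = 50600.00, centroid at (115.00, 110.00).
hole 1: A = −(75 × 72) = -5400.00, centroid at (153.50, 70.00).
hole 2: A = −(71 × 58) = -4118.00, centroid at (124.50, 147.00).
ΣA = 41082.00 mm², ΣAx̄ = 4477409.00 mm³, ΣAȳ = 4582654.00 mm³.
x̄ = 4477409.00/41082.00 = 108.99 mm; ȳ = 4582654.00/41082.00 = 111.55 mm.

x̄ = 108.99 mm, ȳ = 111.55 mm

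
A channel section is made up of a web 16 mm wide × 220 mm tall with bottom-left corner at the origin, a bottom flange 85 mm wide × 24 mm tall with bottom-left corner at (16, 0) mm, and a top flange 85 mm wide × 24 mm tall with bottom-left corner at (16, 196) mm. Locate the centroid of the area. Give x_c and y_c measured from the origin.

x_c = 35.11 mm, y_c = 110.00 mm

web: A = 16 × 220 = 3520.00, centroid at (8.00, 110.00).
bottom flange: A = 85 × 24 = 2040.00, centroid at (58.50, 12.00).
top flange: A = 85 × 24 = 2040.00, centroid at (58.50, 208.00).
ΣA = 7600.00 mm², ΣAx_c = 266840.00 mm³, ΣAy_c = 836000.00 mm³.
x_c = 266840.00/7600.00 = 35.11 mm; y_c = 836000.00/7600.00 = 110.00 mm.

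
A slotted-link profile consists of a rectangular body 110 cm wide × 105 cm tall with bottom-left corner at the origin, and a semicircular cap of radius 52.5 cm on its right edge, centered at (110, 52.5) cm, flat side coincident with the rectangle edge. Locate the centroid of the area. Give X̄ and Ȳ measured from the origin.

X̄ = 76.07 cm, Ȳ = 52.50 cm

rectangular body: A = 110 × 105 = 11550.00, centroid at (55.00, 52.50).
semicircular end: A = ½π·52.5² = 4329.51, centroid at (132.28, 52.50).
ΣA = 15879.51 cm²
ΣAX̄ = (11550.00)(55.00) + (4329.51)(132.28) = 1207964.56 cm³
ΣAȲ = (11550.00)(52.50) + (4329.51)(52.50) = 833674.14 cm³
X̄ = 1207964.56 / 15879.51 = 76.07 cm
Ȳ = 833674.14 / 15879.51 = 52.50 cm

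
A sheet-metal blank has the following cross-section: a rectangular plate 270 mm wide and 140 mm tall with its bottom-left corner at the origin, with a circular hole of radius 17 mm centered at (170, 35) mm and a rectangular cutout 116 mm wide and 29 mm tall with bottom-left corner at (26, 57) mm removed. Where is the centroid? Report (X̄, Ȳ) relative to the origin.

plate: A = 270 × 140 = 37800.00, centroid at (135.00, 70.00).
hole 1: A = −π·17² = -907.92, centroid at (170.00, 35.00).
hole 2: A = −(116 × 29) = -3364.00, centroid at (84.00, 71.50).
ΣA = 33528.08 mm², ΣAX̄ = 4666077.55 mm³, ΣAȲ = 2373696.79 mm³.
X̄ = 4666077.55/33528.08 = 139.17 mm; Ȳ = 2373696.79/33528.08 = 70.80 mm.

X̄ = 139.17 mm, Ȳ = 70.80 mm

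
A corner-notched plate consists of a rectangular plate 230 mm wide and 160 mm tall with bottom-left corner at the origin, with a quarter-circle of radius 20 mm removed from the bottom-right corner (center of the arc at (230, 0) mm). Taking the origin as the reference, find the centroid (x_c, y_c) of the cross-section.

x_c = 114.08 mm, y_c = 80.62 mm

plate: A = 230 × 160 = 36800.00, centroid at (115.00, 80.00).
removed quarter-circle: A = −¼π·20² = -314.16, centroid at (221.51, 8.49).
ΣA = 36485.84 mm²
ΣAx_c = (36800.00)(115.00) + (-314.16)(221.51) = 4162410.04 mm³
ΣAy_c = (36800.00)(80.00) + (-314.16)(8.49) = 2941333.33 mm³
x_c = 4162410.04 / 36485.84 = 114.08 mm
y_c = 2941333.33 / 36485.84 = 80.62 mm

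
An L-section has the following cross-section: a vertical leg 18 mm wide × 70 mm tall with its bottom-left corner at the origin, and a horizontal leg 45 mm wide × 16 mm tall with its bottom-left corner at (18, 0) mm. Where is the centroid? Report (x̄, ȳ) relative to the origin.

x̄ = 20.45 mm, ȳ = 25.18 mm

vertical leg: A = 18 × 70 = 1260.00, centroid at (9.00, 35.00).
horizontal leg: A = 45 × 16 = 720.00, centroid at (40.50, 8.00).
ΣA = 1980.00 mm², ΣAx̄ = 40500.00 mm³, ΣAȳ = 49860.00 mm³.
x̄ = 40500.00/1980.00 = 20.45 mm; ȳ = 49860.00/1980.00 = 25.18 mm.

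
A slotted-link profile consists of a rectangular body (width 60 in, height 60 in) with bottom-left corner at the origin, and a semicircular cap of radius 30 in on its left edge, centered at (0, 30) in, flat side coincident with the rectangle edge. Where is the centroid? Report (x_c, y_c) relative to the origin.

x_c = 17.95 in, y_c = 30.00 in

Part | A | x̄ᵢ | ȳᵢ | A·x̄ᵢ | A·ȳᵢ
rectangular body | 3600.00 | 30.00 | 30.00 | 108000.00 | 108000.00
semicircular end | 1413.72 | -12.73 | 30.00 | -18000.00 | 42411.50
Σ | 5013.72 |  |  | 90000.00 | 150411.50
x_c = 90000.00 / 5013.72 = 17.95 in
y_c = 150411.50 / 5013.72 = 30.00 in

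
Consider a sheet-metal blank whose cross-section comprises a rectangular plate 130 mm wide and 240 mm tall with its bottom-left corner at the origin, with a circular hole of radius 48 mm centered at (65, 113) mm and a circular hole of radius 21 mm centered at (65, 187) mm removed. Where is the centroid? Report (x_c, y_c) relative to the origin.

x_c = 65.00 mm, y_c = 118.13 mm

Part | A | x̄ᵢ | ȳᵢ | A·x̄ᵢ | A·ȳᵢ
plate | 31200.00 | 65.00 | 120.00 | 2028000.00 | 3744000.00
hole 1 | -7238.23 | 65.00 | 113.00 | -470484.92 | -817919.93
hole 2 | -1385.44 | 65.00 | 187.00 | -90053.75 | -259077.72
Σ | 22576.33 |  |  | 1467461.33 | 2667002.35
x_c = 1467461.33 / 22576.33 = 65.00 mm
y_c = 2667002.35 / 22576.33 = 118.13 mm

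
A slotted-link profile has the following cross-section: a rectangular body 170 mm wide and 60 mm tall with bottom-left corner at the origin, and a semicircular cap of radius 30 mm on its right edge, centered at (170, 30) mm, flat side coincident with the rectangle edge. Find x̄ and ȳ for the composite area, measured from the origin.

rectangular body: A = 170 × 60 = 10200.00, centroid at (85.00, 30.00).
semicircular end: A = ½π·30² = 1413.72, centroid at (182.73, 30.00).
ΣA = 11613.72 mm², ΣAx̄ = 1125331.84 mm³, ΣAȳ = 348411.50 mm³.
x̄ = 1125331.84/11613.72 = 96.90 mm; ȳ = 348411.50/11613.72 = 30.00 mm.

x̄ = 96.90 mm, ȳ = 30.00 mm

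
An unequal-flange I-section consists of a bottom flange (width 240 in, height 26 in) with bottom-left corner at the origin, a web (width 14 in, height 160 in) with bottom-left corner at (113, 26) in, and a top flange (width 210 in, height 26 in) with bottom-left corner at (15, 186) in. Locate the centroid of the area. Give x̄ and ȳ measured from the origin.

x̄ = 120.00 in, ȳ = 100.80 in

Part | A | x̄ᵢ | ȳᵢ | A·x̄ᵢ | A·ȳᵢ
bottom flange | 6240.00 | 120.00 | 13.00 | 748800.00 | 81120.00
web | 2240.00 | 120.00 | 106.00 | 268800.00 | 237440.00
top flange | 5460.00 | 120.00 | 199.00 | 655200.00 | 1086540.00
Σ | 13940.00 |  |  | 1672800.00 | 1405100.00
x̄ = 1672800.00 / 13940.00 = 120.00 in
ȳ = 1405100.00 / 13940.00 = 100.80 in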